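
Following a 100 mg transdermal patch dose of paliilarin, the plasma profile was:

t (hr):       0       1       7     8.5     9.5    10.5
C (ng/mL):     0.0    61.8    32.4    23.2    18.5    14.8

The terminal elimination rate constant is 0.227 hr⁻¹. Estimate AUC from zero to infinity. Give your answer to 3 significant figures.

Trapezoidal AUC_0→10.5:
  [0→1]: (0.0+61.8)/2 × 1 = 30.9
  [1→7]: (61.8+32.4)/2 × 6 = 282.6
  [7→8.5]: (32.4+23.2)/2 × 1.5 = 41.7
  [8.5→9.5]: (23.2+18.5)/2 × 1 = 20.85
  [9.5→10.5]: (18.5+14.8)/2 × 1 = 16.65
  Sum = 392.7 ng/mL·hr
Extrapolated tail: C_last / k_e = 14.8 / 0.227 = 65.198
AUC_0→∞ = 392.7 + 65.198 = 457.898 ng/mL·hr

AUC = 458 ng/mL·hr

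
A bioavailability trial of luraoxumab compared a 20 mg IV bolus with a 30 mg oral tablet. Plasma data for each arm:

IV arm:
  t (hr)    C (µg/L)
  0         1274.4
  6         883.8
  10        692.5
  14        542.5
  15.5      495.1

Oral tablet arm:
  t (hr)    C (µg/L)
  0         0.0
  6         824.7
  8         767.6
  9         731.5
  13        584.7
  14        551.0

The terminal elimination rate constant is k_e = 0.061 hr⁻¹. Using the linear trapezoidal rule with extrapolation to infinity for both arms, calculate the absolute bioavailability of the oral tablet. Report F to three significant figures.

Trapezoidal AUC_0→15.5 (IV):
  [0→6]: (1274.4+883.8)/2 × 6 = 6474.6
  [6→10]: (883.8+692.5)/2 × 4 = 3152.6
  [10→14]: (692.5+542.5)/2 × 4 = 2470.0
  [14→15.5]: (542.5+495.1)/2 × 1.5 = 778.2
  Sum = 12875.4 µg/L·hr
IV tail: 495.1/0.061 = 8116.393; AUC_iv,0→∞ = 12875.4 + 8116.393 = 20991.793 µg/L·hr
Trapezoidal AUC_0→14 (oral tablet):
  [0→6]: (0.0+824.7)/2 × 6 = 2474.1
  [6→8]: (824.7+767.6)/2 × 2 = 1592.3
  [8→9]: (767.6+731.5)/2 × 1 = 749.55
  [9→13]: (731.5+584.7)/2 × 4 = 2632.4
  [13→14]: (584.7+551.0)/2 × 1 = 567.85
  Sum = 8016.2 µg/L·hr
oral tablet tail: 551.0/0.061 = 9032.787; AUC_ev,0→∞ = 8016.2 + 9032.787 = 17048.987 µg/L·hr
F = (AUC_ev/D_ev)/(AUC_iv/D_iv) = (17048.987/30)/(20991.793/20) = 568.3/1049.59 = 0.5414

F = 0.541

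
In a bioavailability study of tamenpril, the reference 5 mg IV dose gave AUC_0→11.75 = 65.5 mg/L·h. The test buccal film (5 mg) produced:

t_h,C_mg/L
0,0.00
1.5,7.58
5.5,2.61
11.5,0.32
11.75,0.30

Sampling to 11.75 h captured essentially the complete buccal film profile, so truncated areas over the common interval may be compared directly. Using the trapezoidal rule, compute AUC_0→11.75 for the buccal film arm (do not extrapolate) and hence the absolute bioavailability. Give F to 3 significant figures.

F = 0.533

Trapezoidal AUC_0→11.75 (buccal film):
  [0→1.5]: (0.00+7.58)/2 × 1.5 = 5.685
  [1.5→5.5]: (7.58+2.61)/2 × 4 = 20.38
  [5.5→11.5]: (2.61+0.32)/2 × 6 = 8.79
  [11.5→11.75]: (0.32+0.30)/2 × 0.25 = 0.0775
  Sum = 34.9325 mg/L·h
F = (AUC_ev/D_ev)/(AUC_iv/D_iv) = (34.9325/5)/(65.5/5) = 6.9865/13.1 = 0.5333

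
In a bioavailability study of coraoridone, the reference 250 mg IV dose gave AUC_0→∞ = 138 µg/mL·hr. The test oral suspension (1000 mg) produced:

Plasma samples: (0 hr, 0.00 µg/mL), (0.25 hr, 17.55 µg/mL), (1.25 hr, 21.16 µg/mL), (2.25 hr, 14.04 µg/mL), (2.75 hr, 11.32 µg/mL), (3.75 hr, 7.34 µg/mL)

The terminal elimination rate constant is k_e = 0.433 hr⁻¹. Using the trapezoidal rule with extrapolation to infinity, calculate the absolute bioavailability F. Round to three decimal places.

F = 0.130

Trapezoidal AUC_0→3.75 (oral suspension):
  [0→0.25]: (0.00+17.55)/2 × 0.25 = 2.19375
  [0.25→1.25]: (17.55+21.16)/2 × 1 = 19.355
  [1.25→2.25]: (21.16+14.04)/2 × 1 = 17.6
  [2.25→2.75]: (14.04+11.32)/2 × 0.5 = 6.34
  [2.75→3.75]: (11.32+7.34)/2 × 1 = 9.33
  Sum = 54.81875 µg/mL·hr
Tail: C_last/k_e = 7.34/0.433 = 16.952
AUC_0→∞ (oral suspension) = 54.81875 + 16.952 = 71.77075 µg/mL·hr
F = (AUC_ev/D_ev)/(AUC_iv/D_iv) = (71.77075/1000)/(138/250) = 0.07177075/0.552 = 0.1300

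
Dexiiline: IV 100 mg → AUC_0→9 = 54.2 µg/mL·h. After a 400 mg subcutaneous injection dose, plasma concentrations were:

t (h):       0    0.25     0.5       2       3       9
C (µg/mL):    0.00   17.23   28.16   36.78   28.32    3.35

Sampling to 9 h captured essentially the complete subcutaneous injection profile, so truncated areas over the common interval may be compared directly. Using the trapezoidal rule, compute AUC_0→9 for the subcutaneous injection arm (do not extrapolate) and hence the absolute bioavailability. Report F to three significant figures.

Trapezoidal AUC_0→9 (subcutaneous injection):
  [0→0.25]: (0.00+17.23)/2 × 0.25 = 2.15375
  [0.25→0.5]: (17.23+28.16)/2 × 0.25 = 5.67375
  [0.5→2]: (28.16+36.78)/2 × 1.5 = 48.705
  [2→3]: (36.78+28.32)/2 × 1 = 32.55
  [3→9]: (28.32+3.35)/2 × 6 = 95.01
  Sum = 184.0925 µg/mL·h
F = (AUC_ev/D_ev)/(AUC_iv/D_iv) = (184.0925/400)/(54.2/100) = 0.46023125/0.542 = 0.8491

F = 0.849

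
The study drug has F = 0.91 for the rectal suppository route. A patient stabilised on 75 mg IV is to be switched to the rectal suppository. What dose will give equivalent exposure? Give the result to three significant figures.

For equal systemic exposure: F × D_ev = D_iv
D_ev = D_iv / F = 75 / 0.91 = 82.4176 mg

D_rectal = 82.4 mg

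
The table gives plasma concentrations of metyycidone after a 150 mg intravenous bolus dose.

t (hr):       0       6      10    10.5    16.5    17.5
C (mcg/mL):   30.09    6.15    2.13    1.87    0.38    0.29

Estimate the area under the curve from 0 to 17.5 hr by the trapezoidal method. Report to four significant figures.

Trapezoidal AUC_0→17.5:
  [0→6]: (30.09+6.15)/2 × 6 = 108.72
  [6→10]: (6.15+2.13)/2 × 4 = 16.56
  [10→10.5]: (2.13+1.87)/2 × 0.5 = 1.0
  [10.5→16.5]: (1.87+0.38)/2 × 6 = 6.75
  [16.5→17.5]: (0.38+0.29)/2 × 1 = 0.335
  Sum = 133.365 mcg/mL·hr

AUC = 133.4 mcg/mL·hr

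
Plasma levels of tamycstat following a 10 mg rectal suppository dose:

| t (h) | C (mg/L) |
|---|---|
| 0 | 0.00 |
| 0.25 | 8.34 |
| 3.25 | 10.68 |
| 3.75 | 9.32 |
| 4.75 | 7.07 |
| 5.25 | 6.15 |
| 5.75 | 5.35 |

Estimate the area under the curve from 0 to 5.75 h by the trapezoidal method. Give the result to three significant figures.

AUC = 48.9 mg/L·h

Trapezoidal AUC_0→5.75:
  [0→0.25]: (0.00+8.34)/2 × 0.25 = 1.0425
  [0.25→3.25]: (8.34+10.68)/2 × 3 = 28.53
  [3.25→3.75]: (10.68+9.32)/2 × 0.5 = 5.0
  [3.75→4.75]: (9.32+7.07)/2 × 1 = 8.195
  [4.75→5.25]: (7.07+6.15)/2 × 0.5 = 3.305
  [5.25→5.75]: (6.15+5.35)/2 × 0.5 = 2.875
  Sum = 48.9475 mg/L·h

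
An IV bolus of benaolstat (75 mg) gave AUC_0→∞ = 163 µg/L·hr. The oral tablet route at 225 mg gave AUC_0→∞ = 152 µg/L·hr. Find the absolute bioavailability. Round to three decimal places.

F = (AUC_ev / D_ev) / (AUC_iv / D_iv)
  = (152/225) / (163/75)
  = 0.675556 / 2.17333 = 0.3108

F = 0.311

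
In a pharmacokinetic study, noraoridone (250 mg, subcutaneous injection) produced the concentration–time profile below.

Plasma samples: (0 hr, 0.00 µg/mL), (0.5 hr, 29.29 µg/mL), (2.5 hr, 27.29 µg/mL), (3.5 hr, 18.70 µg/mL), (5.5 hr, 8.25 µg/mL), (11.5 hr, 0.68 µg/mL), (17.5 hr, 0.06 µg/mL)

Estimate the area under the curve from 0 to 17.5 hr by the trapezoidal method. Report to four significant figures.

AUC = 142.9 µg/mL·hr

Trapezoidal AUC_0→17.5:
  [0→0.5]: (0.00+29.29)/2 × 0.5 = 7.3225
  [0.5→2.5]: (29.29+27.29)/2 × 2 = 56.58
  [2.5→3.5]: (27.29+18.70)/2 × 1 = 22.995
  [3.5→5.5]: (18.70+8.25)/2 × 2 = 26.95
  [5.5→11.5]: (8.25+0.68)/2 × 6 = 26.79
  [11.5→17.5]: (0.68+0.06)/2 × 6 = 2.22
  Sum = 142.8575 µg/mL·hr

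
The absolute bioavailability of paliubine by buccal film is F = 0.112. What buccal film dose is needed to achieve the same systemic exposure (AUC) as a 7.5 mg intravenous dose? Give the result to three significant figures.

For equal systemic exposure: F × D_ev = D_iv
D_ev = D_iv / F = 7.5 / 0.112 = 66.9643 mg

D_buccal = 67.0 mg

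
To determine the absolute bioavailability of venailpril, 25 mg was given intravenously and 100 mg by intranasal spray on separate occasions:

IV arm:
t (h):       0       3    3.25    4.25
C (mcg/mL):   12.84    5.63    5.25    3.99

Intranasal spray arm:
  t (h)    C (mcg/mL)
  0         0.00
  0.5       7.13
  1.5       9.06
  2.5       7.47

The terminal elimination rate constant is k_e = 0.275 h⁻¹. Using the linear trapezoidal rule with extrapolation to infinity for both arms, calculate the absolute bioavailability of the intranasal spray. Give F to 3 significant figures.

Trapezoidal AUC_0→4.25 (IV):
  [0→3]: (12.84+5.63)/2 × 3 = 27.705
  [3→3.25]: (5.63+5.25)/2 × 0.25 = 1.36
  [3.25→4.25]: (5.25+3.99)/2 × 1 = 4.62
  Sum = 33.685 mcg/mL·h
IV tail: 3.99/0.275 = 14.509; AUC_iv,0→∞ = 33.685 + 14.509 = 48.194 mcg/mL·h
Trapezoidal AUC_0→2.5 (intranasal spray):
  [0→0.5]: (0.00+7.13)/2 × 0.5 = 1.7825
  [0.5→1.5]: (7.13+9.06)/2 × 1 = 8.095
  [1.5→2.5]: (9.06+7.47)/2 × 1 = 8.265
  Sum = 18.1425 mcg/mL·h
intranasal spray tail: 7.47/0.275 = 27.164; AUC_ev,0→∞ = 18.1425 + 27.164 = 45.3065 mcg/mL·h
F = (AUC_ev/D_ev)/(AUC_iv/D_iv) = (45.3065/100)/(48.194/25) = 0.453065/1.92776 = 0.2350

F = 0.235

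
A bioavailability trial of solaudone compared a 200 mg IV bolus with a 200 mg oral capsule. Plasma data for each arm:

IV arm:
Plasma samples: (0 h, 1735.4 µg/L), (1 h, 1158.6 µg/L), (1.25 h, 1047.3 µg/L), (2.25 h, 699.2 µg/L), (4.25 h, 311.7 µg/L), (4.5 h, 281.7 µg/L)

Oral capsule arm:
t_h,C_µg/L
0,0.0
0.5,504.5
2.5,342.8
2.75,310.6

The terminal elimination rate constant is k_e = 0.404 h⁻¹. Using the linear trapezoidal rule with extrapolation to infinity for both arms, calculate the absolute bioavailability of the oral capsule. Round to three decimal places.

Trapezoidal AUC_0→4.5 (IV):
  [0→1]: (1735.4+1158.6)/2 × 1 = 1447.0
  [1→1.25]: (1158.6+1047.3)/2 × 0.25 = 275.7375
  [1.25→2.25]: (1047.3+699.2)/2 × 1 = 873.25
  [2.25→4.25]: (699.2+311.7)/2 × 2 = 1010.9
  [4.25→4.5]: (311.7+281.7)/2 × 0.25 = 74.175
  Sum = 3681.0625 µg/L·h
IV tail: 281.7/0.404 = 697.277; AUC_iv,0→∞ = 3681.0625 + 697.277 = 4378.3395 µg/L·h
Trapezoidal AUC_0→2.75 (oral capsule):
  [0→0.5]: (0.0+504.5)/2 × 0.5 = 126.125
  [0.5→2.5]: (504.5+342.8)/2 × 2 = 847.3
  [2.5→2.75]: (342.8+310.6)/2 × 0.25 = 81.675
  Sum = 1055.1 µg/L·h
oral capsule tail: 310.6/0.404 = 768.812; AUC_ev,0→∞ = 1055.1 + 768.812 = 1823.912 µg/L·h
F = (AUC_ev/D_ev)/(AUC_iv/D_iv) = (1823.912/200)/(4378.3395/200) = 9.11956/21.8917 = 0.4166

F = 0.417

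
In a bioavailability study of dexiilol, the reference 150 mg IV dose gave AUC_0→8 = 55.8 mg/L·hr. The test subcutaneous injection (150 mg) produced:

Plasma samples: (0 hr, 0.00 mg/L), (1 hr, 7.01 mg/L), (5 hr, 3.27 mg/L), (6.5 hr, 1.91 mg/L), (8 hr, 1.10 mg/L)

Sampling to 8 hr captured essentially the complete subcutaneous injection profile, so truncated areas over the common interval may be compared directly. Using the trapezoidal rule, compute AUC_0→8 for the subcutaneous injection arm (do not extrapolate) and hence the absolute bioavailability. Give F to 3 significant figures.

Trapezoidal AUC_0→8 (subcutaneous injection):
  [0→1]: (0.00+7.01)/2 × 1 = 3.505
  [1→5]: (7.01+3.27)/2 × 4 = 20.56
  [5→6.5]: (3.27+1.91)/2 × 1.5 = 3.885
  [6.5→8]: (1.91+1.10)/2 × 1.5 = 2.2575
  Sum = 30.2075 mg/L·hr
F = (AUC_ev/D_ev)/(AUC_iv/D_iv) = (30.2075/150)/(55.8/150) = 0.201383/0.372 = 0.5414

F = 0.541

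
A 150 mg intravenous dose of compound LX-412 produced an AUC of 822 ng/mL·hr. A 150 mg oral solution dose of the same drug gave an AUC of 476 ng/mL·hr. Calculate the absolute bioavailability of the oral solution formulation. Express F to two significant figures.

F = 0.58

F = (AUC_ev / D_ev) / (AUC_iv / D_iv)
  = (476/150) / (822/150)
  = 3.17333 / 5.48 = 0.5791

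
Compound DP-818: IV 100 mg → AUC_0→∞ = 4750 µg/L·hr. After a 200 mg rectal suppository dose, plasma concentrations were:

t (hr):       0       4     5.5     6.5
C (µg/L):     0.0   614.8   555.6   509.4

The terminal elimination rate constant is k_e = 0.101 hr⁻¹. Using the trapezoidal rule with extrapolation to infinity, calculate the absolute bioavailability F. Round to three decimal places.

F = 0.809

Trapezoidal AUC_0→6.5 (rectal suppository):
  [0→4]: (0.0+614.8)/2 × 4 = 1229.6
  [4→5.5]: (614.8+555.6)/2 × 1.5 = 877.8
  [5.5→6.5]: (555.6+509.4)/2 × 1 = 532.5
  Sum = 2639.9 µg/L·hr
Tail: C_last/k_e = 509.4/0.101 = 5043.564
AUC_0→∞ (rectal suppository) = 2639.9 + 5043.564 = 7683.464 µg/L·hr
F = (AUC_ev/D_ev)/(AUC_iv/D_iv) = (7683.464/200)/(4750/100) = 38.41732/47.5 = 0.8088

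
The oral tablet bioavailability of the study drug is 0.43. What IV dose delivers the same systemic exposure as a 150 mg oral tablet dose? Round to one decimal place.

Systemic exposure from an extravascular dose = F × D_ev, so the equivalent IV dose is F × D_ev.
D_iv = F × D_ev = 0.43 × 150 = 64.5 mg

D_iv = 64.5 mg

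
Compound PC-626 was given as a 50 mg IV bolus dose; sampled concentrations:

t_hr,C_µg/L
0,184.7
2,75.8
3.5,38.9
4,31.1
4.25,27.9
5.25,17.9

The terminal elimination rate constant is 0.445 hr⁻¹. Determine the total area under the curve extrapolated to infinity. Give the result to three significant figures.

Trapezoidal AUC_0→5.25:
  [0→2]: (184.7+75.8)/2 × 2 = 260.5
  [2→3.5]: (75.8+38.9)/2 × 1.5 = 86.025
  [3.5→4]: (38.9+31.1)/2 × 0.5 = 17.5
  [4→4.25]: (31.1+27.9)/2 × 0.25 = 7.375
  [4.25→5.25]: (27.9+17.9)/2 × 1 = 22.9
  Sum = 394.3 µg/L·hr
Extrapolated tail: C_last / k_e = 17.9 / 0.445 = 40.225
AUC_0→∞ = 394.3 + 40.225 = 434.525 µg/L·hr

AUC = 435 µg/L·hr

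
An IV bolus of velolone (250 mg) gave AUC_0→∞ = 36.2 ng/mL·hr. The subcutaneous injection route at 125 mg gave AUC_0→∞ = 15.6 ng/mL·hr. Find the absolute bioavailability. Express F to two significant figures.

F = (AUC_ev / D_ev) / (AUC_iv / D_iv)
  = (15.6/125) / (36.2/250)
  = 0.1248 / 0.1448 = 0.8619

F = 0.86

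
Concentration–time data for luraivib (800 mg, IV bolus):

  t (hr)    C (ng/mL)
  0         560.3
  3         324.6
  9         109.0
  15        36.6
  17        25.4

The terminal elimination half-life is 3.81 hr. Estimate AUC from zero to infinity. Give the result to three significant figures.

AUC = 3270 ng/mL·hr

Trapezoidal AUC_0→17:
  [0→3]: (560.3+324.6)/2 × 3 = 1327.35
  [3→9]: (324.6+109.0)/2 × 6 = 1300.8
  [9→15]: (109.0+36.6)/2 × 6 = 436.8
  [15→17]: (36.6+25.4)/2 × 2 = 62.0
  Sum = 3126.95 ng/mL·hr
k_e = ln2 / t½ = 0.693147 / 3.81 = 0.1819 hr^-1
Extrapolated tail: C_last / k_e = 25.4 / 0.1819 = 139.637
AUC_0→∞ = 3126.95 + 139.637 = 3266.587 ng/mL·hr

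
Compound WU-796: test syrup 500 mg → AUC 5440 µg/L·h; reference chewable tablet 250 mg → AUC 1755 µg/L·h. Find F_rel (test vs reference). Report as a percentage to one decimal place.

F_rel = (AUC_test/D_test) / (AUC_ref/D_ref)
      = (5440/500) / (1755/250)
      = 10.88 / 7.02 = 1.5499 = 154.99%

F_rel = 155.0%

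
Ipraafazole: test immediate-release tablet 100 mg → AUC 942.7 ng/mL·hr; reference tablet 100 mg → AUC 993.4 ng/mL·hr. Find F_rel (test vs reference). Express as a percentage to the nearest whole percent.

F_rel = (AUC_test/D_test) / (AUC_ref/D_ref)
      = (942.7/100) / (993.4/100)
      = 9.427 / 9.934 = 0.9490 = 94.90%

F_rel = 95%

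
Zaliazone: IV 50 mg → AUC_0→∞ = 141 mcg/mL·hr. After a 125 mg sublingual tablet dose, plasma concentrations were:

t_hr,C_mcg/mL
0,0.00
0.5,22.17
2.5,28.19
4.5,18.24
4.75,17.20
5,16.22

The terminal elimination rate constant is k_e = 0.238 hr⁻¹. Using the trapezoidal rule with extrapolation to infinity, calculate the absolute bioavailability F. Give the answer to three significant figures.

Trapezoidal AUC_0→5 (sublingual tablet):
  [0→0.5]: (0.00+22.17)/2 × 0.5 = 5.5425
  [0.5→2.5]: (22.17+28.19)/2 × 2 = 50.36
  [2.5→4.5]: (28.19+18.24)/2 × 2 = 46.43
  [4.5→4.75]: (18.24+17.20)/2 × 0.25 = 4.43
  [4.75→5]: (17.20+16.22)/2 × 0.25 = 4.1775
  Sum = 110.94 mcg/mL·hr
Tail: C_last/k_e = 16.22/0.238 = 68.151
AUC_0→∞ (sublingual tablet) = 110.94 + 68.151 = 179.091 mcg/mL·hr
F = (AUC_ev/D_ev)/(AUC_iv/D_iv) = (179.091/125)/(141/50) = 1.432728/2.82 = 0.5081

F = 0.508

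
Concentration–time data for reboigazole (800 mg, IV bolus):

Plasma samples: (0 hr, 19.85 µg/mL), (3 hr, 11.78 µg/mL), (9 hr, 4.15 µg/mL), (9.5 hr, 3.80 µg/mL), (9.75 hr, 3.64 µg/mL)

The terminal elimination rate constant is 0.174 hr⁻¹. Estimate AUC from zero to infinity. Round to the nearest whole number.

AUC = 119 µg/mL·hr

Trapezoidal AUC_0→9.75:
  [0→3]: (19.85+11.78)/2 × 3 = 47.445
  [3→9]: (11.78+4.15)/2 × 6 = 47.79
  [9→9.5]: (4.15+3.80)/2 × 0.5 = 1.9875
  [9.5→9.75]: (3.80+3.64)/2 × 0.25 = 0.93
  Sum = 98.1525 µg/mL·hr
Extrapolated tail: C_last / k_e = 3.64 / 0.174 = 20.920
AUC_0→∞ = 98.1525 + 20.920 = 119.0725 µg/mL·hr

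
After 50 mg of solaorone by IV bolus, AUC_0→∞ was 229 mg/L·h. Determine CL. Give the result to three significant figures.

CL = Dose_iv / AUC_0→∞
   = 50 / 229 = 0.218341 L/h

CL = 0.218 L/h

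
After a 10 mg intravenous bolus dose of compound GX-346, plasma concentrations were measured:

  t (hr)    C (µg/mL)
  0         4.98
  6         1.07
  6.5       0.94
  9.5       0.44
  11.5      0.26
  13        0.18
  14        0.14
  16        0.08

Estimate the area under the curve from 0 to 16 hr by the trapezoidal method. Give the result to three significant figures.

Trapezoidal AUC_0→16:
  [0→6]: (4.98+1.07)/2 × 6 = 18.15
  [6→6.5]: (1.07+0.94)/2 × 0.5 = 0.5025
  [6.5→9.5]: (0.94+0.44)/2 × 3 = 2.07
  [9.5→11.5]: (0.44+0.26)/2 × 2 = 0.7
  [11.5→13]: (0.26+0.18)/2 × 1.5 = 0.33
  [13→14]: (0.18+0.14)/2 × 1 = 0.16
  [14→16]: (0.14+0.08)/2 × 2 = 0.22
  Sum = 22.1325 µg/mL·hr

AUC = 22.1 µg/mL·hr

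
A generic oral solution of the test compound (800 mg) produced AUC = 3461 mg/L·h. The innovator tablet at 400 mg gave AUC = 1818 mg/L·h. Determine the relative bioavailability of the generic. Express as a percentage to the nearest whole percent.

F_rel = 95%

F_rel = (AUC_test/D_test) / (AUC_ref/D_ref)
      = (3461/800) / (1818/400)
      = 4.32625 / 4.545 = 0.9519 = 95.19%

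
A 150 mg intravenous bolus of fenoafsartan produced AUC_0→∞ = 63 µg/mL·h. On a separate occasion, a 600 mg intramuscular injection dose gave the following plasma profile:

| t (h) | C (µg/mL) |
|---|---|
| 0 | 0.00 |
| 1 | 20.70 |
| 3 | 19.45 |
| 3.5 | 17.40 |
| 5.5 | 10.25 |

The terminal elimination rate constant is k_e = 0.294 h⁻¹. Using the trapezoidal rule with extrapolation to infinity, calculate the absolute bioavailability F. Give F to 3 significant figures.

Trapezoidal AUC_0→5.5 (intramuscular injection):
  [0→1]: (0.00+20.70)/2 × 1 = 10.35
  [1→3]: (20.70+19.45)/2 × 2 = 40.15
  [3→3.5]: (19.45+17.40)/2 × 0.5 = 9.2125
  [3.5→5.5]: (17.40+10.25)/2 × 2 = 27.65
  Sum = 87.3625 µg/mL·h
Tail: C_last/k_e = 10.25/0.294 = 34.864
AUC_0→∞ (intramuscular injection) = 87.3625 + 34.864 = 122.2265 µg/mL·h
F = (AUC_ev/D_ev)/(AUC_iv/D_iv) = (122.2265/600)/(63/150) = 0.203711/0.42 = 0.4850

F = 0.485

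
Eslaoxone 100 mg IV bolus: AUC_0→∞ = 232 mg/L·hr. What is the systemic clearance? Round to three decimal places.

CL = Dose_iv / AUC_0→∞
   = 100 / 232 = 0.431034 L/hr

CL = 0.431 L/hr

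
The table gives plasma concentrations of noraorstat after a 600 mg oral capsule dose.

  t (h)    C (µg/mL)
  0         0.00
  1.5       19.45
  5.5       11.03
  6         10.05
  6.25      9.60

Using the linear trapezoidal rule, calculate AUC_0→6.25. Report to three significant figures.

Trapezoidal AUC_0→6.25:
  [0→1.5]: (0.00+19.45)/2 × 1.5 = 14.5875
  [1.5→5.5]: (19.45+11.03)/2 × 4 = 60.96
  [5.5→6]: (11.03+10.05)/2 × 0.5 = 5.27
  [6→6.25]: (10.05+9.60)/2 × 0.25 = 2.45625
  Sum = 83.27375 µg/mL·h

AUC = 83.3 µg/mL·h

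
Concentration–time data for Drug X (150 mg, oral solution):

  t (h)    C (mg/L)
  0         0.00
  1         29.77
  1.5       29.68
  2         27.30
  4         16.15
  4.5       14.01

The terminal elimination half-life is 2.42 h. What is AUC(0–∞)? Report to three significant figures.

AUC = 144 mg/L·h

Trapezoidal AUC_0→4.5:
  [0→1]: (0.00+29.77)/2 × 1 = 14.885
  [1→1.5]: (29.77+29.68)/2 × 0.5 = 14.8625
  [1.5→2]: (29.68+27.30)/2 × 0.5 = 14.245
  [2→4]: (27.30+16.15)/2 × 2 = 43.45
  [4→4.5]: (16.15+14.01)/2 × 0.5 = 7.54
  Sum = 94.9825 mg/L·h
k_e = ln2 / t½ = 0.693147 / 2.42 = 0.2864 h^-1
Extrapolated tail: C_last / k_e = 14.01 / 0.2864 = 48.918
AUC_0→∞ = 94.9825 + 48.918 = 143.9005 mg/L·h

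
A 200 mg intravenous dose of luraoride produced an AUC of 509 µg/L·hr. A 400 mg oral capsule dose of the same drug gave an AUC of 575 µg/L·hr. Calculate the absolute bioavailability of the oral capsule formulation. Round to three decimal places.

F = 0.565

F = (AUC_ev / D_ev) / (AUC_iv / D_iv)
  = (575/400) / (509/200)
  = 1.4375 / 2.545 = 0.5648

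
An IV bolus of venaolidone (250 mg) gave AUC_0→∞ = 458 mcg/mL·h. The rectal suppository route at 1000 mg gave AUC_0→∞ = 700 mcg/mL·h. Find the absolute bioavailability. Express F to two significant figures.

F = (AUC_ev / D_ev) / (AUC_iv / D_iv)
  = (700/1000) / (458/250)
  = 0.7 / 1.832 = 0.3821

F = 0.38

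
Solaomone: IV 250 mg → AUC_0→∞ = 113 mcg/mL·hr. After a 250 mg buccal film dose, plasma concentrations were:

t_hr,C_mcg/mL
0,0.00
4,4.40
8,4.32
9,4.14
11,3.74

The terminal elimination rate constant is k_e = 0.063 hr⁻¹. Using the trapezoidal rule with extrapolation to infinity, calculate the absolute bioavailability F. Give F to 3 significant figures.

F = 0.865

Trapezoidal AUC_0→11 (buccal film):
  [0→4]: (0.00+4.40)/2 × 4 = 8.8
  [4→8]: (4.40+4.32)/2 × 4 = 17.44
  [8→9]: (4.32+4.14)/2 × 1 = 4.23
  [9→11]: (4.14+3.74)/2 × 2 = 7.88
  Sum = 38.35 mcg/mL·hr
Tail: C_last/k_e = 3.74/0.063 = 59.365
AUC_0→∞ (buccal film) = 38.35 + 59.365 = 97.715 mcg/mL·hr
F = (AUC_ev/D_ev)/(AUC_iv/D_iv) = (97.715/250)/(113/250) = 0.39086/0.452 = 0.8647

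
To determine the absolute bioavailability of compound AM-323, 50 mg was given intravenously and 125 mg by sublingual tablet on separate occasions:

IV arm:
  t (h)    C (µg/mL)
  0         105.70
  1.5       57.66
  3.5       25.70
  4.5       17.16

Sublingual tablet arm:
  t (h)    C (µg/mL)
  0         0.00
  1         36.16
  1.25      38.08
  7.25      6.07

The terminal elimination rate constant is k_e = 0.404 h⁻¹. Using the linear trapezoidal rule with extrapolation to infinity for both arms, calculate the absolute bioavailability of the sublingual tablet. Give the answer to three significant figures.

F = 0.259

Trapezoidal AUC_0→4.5 (IV):
  [0→1.5]: (105.70+57.66)/2 × 1.5 = 122.52
  [1.5→3.5]: (57.66+25.70)/2 × 2 = 83.36
  [3.5→4.5]: (25.70+17.16)/2 × 1 = 21.43
  Sum = 227.31 µg/mL·h
IV tail: 17.16/0.404 = 42.475; AUC_iv,0→∞ = 227.31 + 42.475 = 269.785 µg/mL·h
Trapezoidal AUC_0→7.25 (sublingual tablet):
  [0→1]: (0.00+36.16)/2 × 1 = 18.08
  [1→1.25]: (36.16+38.08)/2 × 0.25 = 9.28
  [1.25→7.25]: (38.08+6.07)/2 × 6 = 132.45
  Sum = 159.81 µg/mL·h
sublingual tablet tail: 6.07/0.404 = 15.025; AUC_ev,0→∞ = 159.81 + 15.025 = 174.835 µg/mL·h
F = (AUC_ev/D_ev)/(AUC_iv/D_iv) = (174.835/125)/(269.785/50) = 1.39868/5.3957 = 0.2592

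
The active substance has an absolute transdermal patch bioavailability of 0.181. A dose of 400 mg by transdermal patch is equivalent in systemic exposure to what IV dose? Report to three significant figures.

D_iv = 72.4 mg

Systemic exposure from an extravascular dose = F × D_ev, so the equivalent IV dose is F × D_ev.
D_iv = F × D_ev = 0.181 × 400 = 72.4 mg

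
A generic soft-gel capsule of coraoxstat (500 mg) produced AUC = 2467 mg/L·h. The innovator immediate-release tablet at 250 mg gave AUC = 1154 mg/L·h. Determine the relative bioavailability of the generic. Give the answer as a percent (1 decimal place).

F_rel = (AUC_test/D_test) / (AUC_ref/D_ref)
      = (2467/500) / (1154/250)
      = 4.934 / 4.616 = 1.0689 = 106.89%

F_rel = 106.9%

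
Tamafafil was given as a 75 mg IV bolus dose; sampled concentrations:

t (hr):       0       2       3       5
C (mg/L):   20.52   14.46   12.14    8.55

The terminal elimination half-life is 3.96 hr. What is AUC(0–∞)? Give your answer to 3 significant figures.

Trapezoidal AUC_0→5:
  [0→2]: (20.52+14.46)/2 × 2 = 34.98
  [2→3]: (14.46+12.14)/2 × 1 = 13.3
  [3→5]: (12.14+8.55)/2 × 2 = 20.69
  Sum = 68.97 mg/L·hr
k_e = ln2 / t½ = 0.693147 / 3.96 = 0.1750 hr^-1
Extrapolated tail: C_last / k_e = 8.55 / 0.175 = 48.857
AUC_0→∞ = 68.97 + 48.857 = 117.827 mg/L·hr

AUC = 118 mg/L·hr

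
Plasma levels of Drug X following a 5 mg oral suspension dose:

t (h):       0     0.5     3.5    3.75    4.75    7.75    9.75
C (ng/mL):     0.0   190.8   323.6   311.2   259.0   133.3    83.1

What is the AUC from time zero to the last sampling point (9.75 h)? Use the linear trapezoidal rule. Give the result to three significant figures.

AUC = 1990 ng/mL·h

Trapezoidal AUC_0→9.75:
  [0→0.5]: (0.0+190.8)/2 × 0.5 = 47.7
  [0.5→3.5]: (190.8+323.6)/2 × 3 = 771.6
  [3.5→3.75]: (323.6+311.2)/2 × 0.25 = 79.35
  [3.75→4.75]: (311.2+259.0)/2 × 1 = 285.1
  [4.75→7.75]: (259.0+133.3)/2 × 3 = 588.45
  [7.75→9.75]: (133.3+83.1)/2 × 2 = 216.4
  Sum = 1988.6 ng/mL·h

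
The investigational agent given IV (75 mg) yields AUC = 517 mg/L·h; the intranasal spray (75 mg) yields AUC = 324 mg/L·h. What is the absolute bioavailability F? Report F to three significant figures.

F = 0.627

F = (AUC_ev / D_ev) / (AUC_iv / D_iv)
  = (324/75) / (517/75)
  = 4.32 / 6.89333 = 0.6267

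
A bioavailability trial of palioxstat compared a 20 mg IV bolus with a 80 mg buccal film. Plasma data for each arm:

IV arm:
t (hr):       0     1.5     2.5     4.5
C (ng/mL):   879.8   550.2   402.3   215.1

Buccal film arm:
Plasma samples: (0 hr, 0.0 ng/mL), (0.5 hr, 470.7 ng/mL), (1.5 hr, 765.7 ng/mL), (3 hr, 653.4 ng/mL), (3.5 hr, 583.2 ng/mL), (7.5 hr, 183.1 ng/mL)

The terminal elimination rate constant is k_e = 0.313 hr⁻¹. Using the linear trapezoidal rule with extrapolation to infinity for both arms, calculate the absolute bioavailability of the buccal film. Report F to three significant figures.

F = 0.370

Trapezoidal AUC_0→4.5 (IV):
  [0→1.5]: (879.8+550.2)/2 × 1.5 = 1072.5
  [1.5→2.5]: (550.2+402.3)/2 × 1 = 476.25
  [2.5→4.5]: (402.3+215.1)/2 × 2 = 617.4
  Sum = 2166.15 ng/mL·hr
IV tail: 215.1/0.313 = 687.220; AUC_iv,0→∞ = 2166.15 + 687.220 = 2853.37 ng/mL·hr
Trapezoidal AUC_0→7.5 (buccal film):
  [0→0.5]: (0.0+470.7)/2 × 0.5 = 117.675
  [0.5→1.5]: (470.7+765.7)/2 × 1 = 618.2
  [1.5→3]: (765.7+653.4)/2 × 1.5 = 1064.325
  [3→3.5]: (653.4+583.2)/2 × 0.5 = 309.15
  [3.5→7.5]: (583.2+183.1)/2 × 4 = 1532.6
  Sum = 3641.95 ng/mL·hr
buccal film tail: 183.1/0.313 = 584.984; AUC_ev,0→∞ = 3641.95 + 584.984 = 4226.934 ng/mL·hr
F = (AUC_ev/D_ev)/(AUC_iv/D_iv) = (4226.934/80)/(2853.37/20) = 52.836675/142.6685 = 0.3703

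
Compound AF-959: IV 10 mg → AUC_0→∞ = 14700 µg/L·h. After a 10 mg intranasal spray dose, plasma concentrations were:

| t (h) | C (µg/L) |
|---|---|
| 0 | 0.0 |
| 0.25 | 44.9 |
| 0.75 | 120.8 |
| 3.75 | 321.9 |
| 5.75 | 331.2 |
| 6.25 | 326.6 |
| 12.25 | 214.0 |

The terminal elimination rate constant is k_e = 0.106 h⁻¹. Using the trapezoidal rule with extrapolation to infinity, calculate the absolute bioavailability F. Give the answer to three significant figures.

F = 0.352

Trapezoidal AUC_0→12.25 (intranasal spray):
  [0→0.25]: (0.0+44.9)/2 × 0.25 = 5.6125
  [0.25→0.75]: (44.9+120.8)/2 × 0.5 = 41.425
  [0.75→3.75]: (120.8+321.9)/2 × 3 = 664.05
  [3.75→5.75]: (321.9+331.2)/2 × 2 = 653.1
  [5.75→6.25]: (331.2+326.6)/2 × 0.5 = 164.45
  [6.25→12.25]: (326.6+214.0)/2 × 6 = 1621.8
  Sum = 3150.4375 µg/L·h
Tail: C_last/k_e = 214.0/0.106 = 2018.868
AUC_0→∞ (intranasal spray) = 3150.4375 + 2018.868 = 5169.3055 µg/L·h
F = (AUC_ev/D_ev)/(AUC_iv/D_iv) = (5169.3055/10)/(14700/10) = 516.93055/1470 = 0.3517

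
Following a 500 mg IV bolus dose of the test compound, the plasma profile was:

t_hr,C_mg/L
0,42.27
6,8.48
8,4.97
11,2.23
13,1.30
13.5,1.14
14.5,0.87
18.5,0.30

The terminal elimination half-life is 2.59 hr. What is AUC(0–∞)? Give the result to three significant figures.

Trapezoidal AUC_0→18.5:
  [0→6]: (42.27+8.48)/2 × 6 = 152.25
  [6→8]: (8.48+4.97)/2 × 2 = 13.45
  [8→11]: (4.97+2.23)/2 × 3 = 10.8
  [11→13]: (2.23+1.30)/2 × 2 = 3.53
  [13→13.5]: (1.30+1.14)/2 × 0.5 = 0.61
  [13.5→14.5]: (1.14+0.87)/2 × 1 = 1.005
  [14.5→18.5]: (0.87+0.30)/2 × 4 = 2.34
  Sum = 183.985 mg/L·hr
k_e = ln2 / t½ = 0.693147 / 2.59 = 0.2676 hr^-1
Extrapolated tail: C_last / k_e = 0.30 / 0.2676 = 1.121
AUC_0→∞ = 183.985 + 1.121 = 185.106 mg/L·hr

AUC = 185 mg/L·hr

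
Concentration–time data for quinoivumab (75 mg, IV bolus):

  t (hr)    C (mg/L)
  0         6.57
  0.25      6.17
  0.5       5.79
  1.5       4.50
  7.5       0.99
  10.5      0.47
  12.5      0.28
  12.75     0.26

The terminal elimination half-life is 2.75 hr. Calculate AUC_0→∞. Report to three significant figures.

AUC = 28.7 mg/L·hr

Trapezoidal AUC_0→12.75:
  [0→0.25]: (6.57+6.17)/2 × 0.25 = 1.5925
  [0.25→0.5]: (6.17+5.79)/2 × 0.25 = 1.495
  [0.5→1.5]: (5.79+4.50)/2 × 1 = 5.145
  [1.5→7.5]: (4.50+0.99)/2 × 6 = 16.47
  [7.5→10.5]: (0.99+0.47)/2 × 3 = 2.19
  [10.5→12.5]: (0.47+0.28)/2 × 2 = 0.75
  [12.5→12.75]: (0.28+0.26)/2 × 0.25 = 0.0675
  Sum = 27.71 mg/L·hr
k_e = ln2 / t½ = 0.693147 / 2.75 = 0.2521 hr^-1
Extrapolated tail: C_last / k_e = 0.26 / 0.2521 = 1.031
AUC_0→∞ = 27.71 + 1.031 = 28.741 mg/L·hr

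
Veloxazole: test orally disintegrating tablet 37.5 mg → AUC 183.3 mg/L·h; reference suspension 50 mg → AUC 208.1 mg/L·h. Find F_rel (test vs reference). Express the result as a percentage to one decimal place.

F_rel = (AUC_test/D_test) / (AUC_ref/D_ref)
      = (183.3/37.5) / (208.1/50)
      = 4.888 / 4.162 = 1.1744 = 117.44%

F_rel = 117.4%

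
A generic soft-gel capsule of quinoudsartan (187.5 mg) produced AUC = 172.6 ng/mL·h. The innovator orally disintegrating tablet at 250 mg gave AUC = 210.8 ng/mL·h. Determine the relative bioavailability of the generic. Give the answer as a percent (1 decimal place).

F_rel = 109.2%

F_rel = (AUC_test/D_test) / (AUC_ref/D_ref)
      = (172.6/187.5) / (210.8/250)
      = 0.920533 / 0.8432 = 1.0917 = 109.17%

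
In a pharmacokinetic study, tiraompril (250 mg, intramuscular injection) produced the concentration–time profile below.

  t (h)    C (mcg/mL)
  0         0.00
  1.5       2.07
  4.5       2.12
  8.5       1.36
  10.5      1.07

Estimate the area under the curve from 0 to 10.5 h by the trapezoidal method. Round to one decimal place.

Trapezoidal AUC_0→10.5:
  [0→1.5]: (0.00+2.07)/2 × 1.5 = 1.5525
  [1.5→4.5]: (2.07+2.12)/2 × 3 = 6.285
  [4.5→8.5]: (2.12+1.36)/2 × 4 = 6.96
  [8.5→10.5]: (1.36+1.07)/2 × 2 = 2.43
  Sum = 17.2275 mcg/mL·h

AUC = 17.2 mcg/mL·h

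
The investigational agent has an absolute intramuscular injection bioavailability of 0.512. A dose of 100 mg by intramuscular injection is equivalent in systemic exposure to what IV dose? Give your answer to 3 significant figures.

D_iv = 51.2 mg

Systemic exposure from an extravascular dose = F × D_ev, so the equivalent IV dose is F × D_ev.
D_iv = F × D_ev = 0.512 × 100 = 51.2 mg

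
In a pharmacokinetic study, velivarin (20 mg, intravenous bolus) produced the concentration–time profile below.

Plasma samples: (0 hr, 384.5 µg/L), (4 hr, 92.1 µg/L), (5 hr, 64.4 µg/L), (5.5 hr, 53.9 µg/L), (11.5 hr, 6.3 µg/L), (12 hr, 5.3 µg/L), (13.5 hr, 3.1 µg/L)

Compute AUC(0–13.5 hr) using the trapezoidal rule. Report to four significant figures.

Trapezoidal AUC_0→13.5:
  [0→4]: (384.5+92.1)/2 × 4 = 953.2
  [4→5]: (92.1+64.4)/2 × 1 = 78.25
  [5→5.5]: (64.4+53.9)/2 × 0.5 = 29.575
  [5.5→11.5]: (53.9+6.3)/2 × 6 = 180.6
  [11.5→12]: (6.3+5.3)/2 × 0.5 = 2.9
  [12→13.5]: (5.3+3.1)/2 × 1.5 = 6.3
  Sum = 1250.825 µg/L·hr

AUC = 1251 µg/L·hr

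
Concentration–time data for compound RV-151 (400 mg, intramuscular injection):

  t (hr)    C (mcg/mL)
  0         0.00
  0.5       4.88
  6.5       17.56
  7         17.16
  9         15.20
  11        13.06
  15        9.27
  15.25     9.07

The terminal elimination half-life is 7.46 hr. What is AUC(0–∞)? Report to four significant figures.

Trapezoidal AUC_0→15.25:
  [0→0.5]: (0.00+4.88)/2 × 0.5 = 1.22
  [0.5→6.5]: (4.88+17.56)/2 × 6 = 67.32
  [6.5→7]: (17.56+17.16)/2 × 0.5 = 8.68
  [7→9]: (17.16+15.20)/2 × 2 = 32.36
  [9→11]: (15.20+13.06)/2 × 2 = 28.26
  [11→15]: (13.06+9.27)/2 × 4 = 44.66
  [15→15.25]: (9.27+9.07)/2 × 0.25 = 2.2925
  Sum = 184.7925 mcg/mL·hr
k_e = ln2 / t½ = 0.693147 / 7.46 = 0.0929 hr^-1
Extrapolated tail: C_last / k_e = 9.07 / 0.0929 = 97.632
AUC_0→∞ = 184.7925 + 97.632 = 282.4245 mcg/mL·hr

AUC = 282.4 mcg/mL·hr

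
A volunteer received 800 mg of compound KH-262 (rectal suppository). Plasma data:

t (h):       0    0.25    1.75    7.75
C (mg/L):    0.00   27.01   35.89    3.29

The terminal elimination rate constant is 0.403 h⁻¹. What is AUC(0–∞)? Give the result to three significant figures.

Trapezoidal AUC_0→7.75:
  [0→0.25]: (0.00+27.01)/2 × 0.25 = 3.37625
  [0.25→1.75]: (27.01+35.89)/2 × 1.5 = 47.175
  [1.75→7.75]: (35.89+3.29)/2 × 6 = 117.54
  Sum = 168.09125 mg/L·h
Extrapolated tail: C_last / k_e = 3.29 / 0.403 = 8.164
AUC_0→∞ = 168.09125 + 8.164 = 176.25525 mg/L·h

AUC = 176 mg/L·h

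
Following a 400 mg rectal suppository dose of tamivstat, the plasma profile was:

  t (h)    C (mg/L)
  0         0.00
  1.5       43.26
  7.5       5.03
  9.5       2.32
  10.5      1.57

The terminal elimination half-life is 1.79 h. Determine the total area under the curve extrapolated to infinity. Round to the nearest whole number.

AUC = 191 mg/L·h

Trapezoidal AUC_0→10.5:
  [0→1.5]: (0.00+43.26)/2 × 1.5 = 32.445
  [1.5→7.5]: (43.26+5.03)/2 × 6 = 144.87
  [7.5→9.5]: (5.03+2.32)/2 × 2 = 7.35
  [9.5→10.5]: (2.32+1.57)/2 × 1 = 1.945
  Sum = 186.61 mg/L·h
k_e = ln2 / t½ = 0.693147 / 1.79 = 0.3872 h^-1
Extrapolated tail: C_last / k_e = 1.57 / 0.3872 = 4.055
AUC_0→∞ = 186.61 + 4.055 = 190.665 mg/L·h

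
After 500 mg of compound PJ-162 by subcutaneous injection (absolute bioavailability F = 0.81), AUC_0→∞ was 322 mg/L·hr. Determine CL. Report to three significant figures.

CL = 1.26 L/hr

CL = F × Dose / AUC_0→∞
   = 0.81 × 500 / 322 = 1.25776 L/hr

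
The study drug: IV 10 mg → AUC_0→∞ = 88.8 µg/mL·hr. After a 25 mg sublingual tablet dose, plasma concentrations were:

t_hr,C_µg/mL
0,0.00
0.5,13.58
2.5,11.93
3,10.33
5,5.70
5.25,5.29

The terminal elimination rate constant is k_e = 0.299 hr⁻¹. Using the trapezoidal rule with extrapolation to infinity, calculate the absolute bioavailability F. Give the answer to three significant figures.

Trapezoidal AUC_0→5.25 (sublingual tablet):
  [0→0.5]: (0.00+13.58)/2 × 0.5 = 3.395
  [0.5→2.5]: (13.58+11.93)/2 × 2 = 25.51
  [2.5→3]: (11.93+10.33)/2 × 0.5 = 5.565
  [3→5]: (10.33+5.70)/2 × 2 = 16.03
  [5→5.25]: (5.70+5.29)/2 × 0.25 = 1.37375
  Sum = 51.87375 µg/mL·hr
Tail: C_last/k_e = 5.29/0.299 = 17.692
AUC_0→∞ (sublingual tablet) = 51.87375 + 17.692 = 69.56575 µg/mL·hr
F = (AUC_ev/D_ev)/(AUC_iv/D_iv) = (69.56575/25)/(88.8/10) = 2.78263/8.88 = 0.3134

F = 0.313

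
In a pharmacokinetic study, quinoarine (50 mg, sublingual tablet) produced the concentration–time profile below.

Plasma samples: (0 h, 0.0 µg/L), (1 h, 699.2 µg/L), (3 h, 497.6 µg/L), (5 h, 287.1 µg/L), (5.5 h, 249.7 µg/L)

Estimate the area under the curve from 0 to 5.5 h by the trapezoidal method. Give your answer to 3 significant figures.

AUC = 2470 µg/L·h

Trapezoidal AUC_0→5.5:
  [0→1]: (0.0+699.2)/2 × 1 = 349.6
  [1→3]: (699.2+497.6)/2 × 2 = 1196.8
  [3→5]: (497.6+287.1)/2 × 2 = 784.7
  [5→5.5]: (287.1+249.7)/2 × 0.5 = 134.2
  Sum = 2465.3 µg/L·h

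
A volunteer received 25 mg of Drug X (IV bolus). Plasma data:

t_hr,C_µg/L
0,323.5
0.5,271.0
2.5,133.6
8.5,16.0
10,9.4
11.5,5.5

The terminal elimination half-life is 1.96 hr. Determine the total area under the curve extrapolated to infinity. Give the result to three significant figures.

Trapezoidal AUC_0→11.5:
  [0→0.5]: (323.5+271.0)/2 × 0.5 = 148.625
  [0.5→2.5]: (271.0+133.6)/2 × 2 = 404.6
  [2.5→8.5]: (133.6+16.0)/2 × 6 = 448.8
  [8.5→10]: (16.0+9.4)/2 × 1.5 = 19.05
  [10→11.5]: (9.4+5.5)/2 × 1.5 = 11.175
  Sum = 1032.25 µg/L·hr
k_e = ln2 / t½ = 0.693147 / 1.96 = 0.3536 hr^-1
Extrapolated tail: C_last / k_e = 5.5 / 0.3536 = 15.554
AUC_0→∞ = 1032.25 + 15.554 = 1047.804 µg/L·hr

AUC = 1050 µg/L·hr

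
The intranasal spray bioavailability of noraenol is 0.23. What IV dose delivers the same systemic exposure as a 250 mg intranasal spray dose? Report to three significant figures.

Systemic exposure from an extravascular dose = F × D_ev, so the equivalent IV dose is F × D_ev.
D_iv = F × D_ev = 0.23 × 250 = 57.5 mg

D_iv = 57.5 mg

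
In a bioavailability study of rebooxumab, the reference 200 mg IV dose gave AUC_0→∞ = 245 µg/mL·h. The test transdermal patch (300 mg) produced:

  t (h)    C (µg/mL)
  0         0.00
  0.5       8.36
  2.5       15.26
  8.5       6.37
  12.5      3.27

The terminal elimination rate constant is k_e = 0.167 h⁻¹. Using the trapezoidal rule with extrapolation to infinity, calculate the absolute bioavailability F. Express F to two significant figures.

F = 0.35

Trapezoidal AUC_0→12.5 (transdermal patch):
  [0→0.5]: (0.00+8.36)/2 × 0.5 = 2.09
  [0.5→2.5]: (8.36+15.26)/2 × 2 = 23.62
  [2.5→8.5]: (15.26+6.37)/2 × 6 = 64.89
  [8.5→12.5]: (6.37+3.27)/2 × 4 = 19.28
  Sum = 109.88 µg/mL·h
Tail: C_last/k_e = 3.27/0.167 = 19.581
AUC_0→∞ (transdermal patch) = 109.88 + 19.581 = 129.461 µg/mL·h
F = (AUC_ev/D_ev)/(AUC_iv/D_iv) = (129.461/300)/(245/200) = 0.431537/1.225 = 0.3523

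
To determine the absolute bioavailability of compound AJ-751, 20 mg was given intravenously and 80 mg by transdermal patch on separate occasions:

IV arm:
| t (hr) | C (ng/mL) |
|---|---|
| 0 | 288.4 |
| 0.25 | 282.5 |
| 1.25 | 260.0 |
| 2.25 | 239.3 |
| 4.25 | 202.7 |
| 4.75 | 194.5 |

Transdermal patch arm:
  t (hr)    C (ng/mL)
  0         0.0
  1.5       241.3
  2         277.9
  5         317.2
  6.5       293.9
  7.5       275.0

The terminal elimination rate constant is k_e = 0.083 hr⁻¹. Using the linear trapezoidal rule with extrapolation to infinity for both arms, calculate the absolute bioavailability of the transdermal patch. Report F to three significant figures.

F = 0.378

Trapezoidal AUC_0→4.75 (IV):
  [0→0.25]: (288.4+282.5)/2 × 0.25 = 71.3625
  [0.25→1.25]: (282.5+260.0)/2 × 1 = 271.25
  [1.25→2.25]: (260.0+239.3)/2 × 1 = 249.65
  [2.25→4.25]: (239.3+202.7)/2 × 2 = 442.0
  [4.25→4.75]: (202.7+194.5)/2 × 0.5 = 99.3
  Sum = 1133.5625 ng/mL·hr
IV tail: 194.5/0.083 = 2343.373; AUC_iv,0→∞ = 1133.5625 + 2343.373 = 3476.9355 ng/mL·hr
Trapezoidal AUC_0→7.5 (transdermal patch):
  [0→1.5]: (0.0+241.3)/2 × 1.5 = 180.975
  [1.5→2]: (241.3+277.9)/2 × 0.5 = 129.8
  [2→5]: (277.9+317.2)/2 × 3 = 892.65
  [5→6.5]: (317.2+293.9)/2 × 1.5 = 458.325
  [6.5→7.5]: (293.9+275.0)/2 × 1 = 284.45
  Sum = 1946.2 ng/mL·hr
transdermal patch tail: 275.0/0.083 = 3313.253; AUC_ev,0→∞ = 1946.2 + 3313.253 = 5259.453 ng/mL·hr
F = (AUC_ev/D_ev)/(AUC_iv/D_iv) = (5259.453/80)/(3476.9355/20) = 65.7432/173.847 = 0.3782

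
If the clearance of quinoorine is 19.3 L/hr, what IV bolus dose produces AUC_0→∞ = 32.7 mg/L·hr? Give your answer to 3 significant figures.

Dose_iv = CL × AUC_0→∞
     = 19.3 × 32.7 = 631.11 mg

Dose = 631 mg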